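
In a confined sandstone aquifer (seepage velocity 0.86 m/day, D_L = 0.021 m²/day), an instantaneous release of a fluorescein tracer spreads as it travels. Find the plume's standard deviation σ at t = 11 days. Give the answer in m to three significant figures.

Dispersive spreading gives a Gaussian with σ² = 2Dt; advection only shifts the center.
σ = √(2 × 0.021 × 11) = 0.680 m.

0.680 m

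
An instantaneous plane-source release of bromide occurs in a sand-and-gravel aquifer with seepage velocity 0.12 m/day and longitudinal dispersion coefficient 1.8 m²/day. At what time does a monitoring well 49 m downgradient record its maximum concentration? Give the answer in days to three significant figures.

302 days

For the 1D instantaneous-source solution, setting ∂C/∂t = 0 at fixed x gives v²t² + 2Dt − x² = 0, so t = (√(D² + v²x²) − D)/v².
√(D² + v²x²) = √(1.8² + 0.12² × 49²) = 6.149; v² = 0.0144.
t = (6.149 − 1.8)/0.0144 = 302 days (vs. the pure-advection estimate x/v = 408 d).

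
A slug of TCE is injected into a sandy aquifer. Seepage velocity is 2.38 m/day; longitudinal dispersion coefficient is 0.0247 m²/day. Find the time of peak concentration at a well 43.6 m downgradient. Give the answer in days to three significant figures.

For the 1D instantaneous-source solution, setting ∂C/∂t = 0 at fixed x gives v²t² + 2Dt − x² = 0, so t = (√(D² + v²x²) − D)/v².
√(D² + v²x²) = √(0.0247² + 2.38² × 43.6²) = 103.8; v² = 5.6644.
t = (103.8 − 0.0247)/5.6644 = 18.3 days (vs. the pure-advection estimate x/v = 18.3 d).

18.3 days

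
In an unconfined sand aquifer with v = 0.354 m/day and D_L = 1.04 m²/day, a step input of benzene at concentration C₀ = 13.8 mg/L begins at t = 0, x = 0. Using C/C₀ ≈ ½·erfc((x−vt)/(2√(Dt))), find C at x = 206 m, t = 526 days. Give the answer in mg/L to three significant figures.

3.79 mg/L

For a continuous step input, C/C₀ ≈ ½·erfc((x−vt)/(2√(Dt))).
vt = 0.354 × 526 = 186.204 m and 2√(Dt) = 2√(1.04 × 526) = 46.78 m.
Argument (x−vt)/(2√(Dt)) = (206 − 186.204)/46.78 = 0.4232; ½·erfc(0.4232) = 0.2748.
C = 13.8 × 0.2748 = 3.79 mg/L.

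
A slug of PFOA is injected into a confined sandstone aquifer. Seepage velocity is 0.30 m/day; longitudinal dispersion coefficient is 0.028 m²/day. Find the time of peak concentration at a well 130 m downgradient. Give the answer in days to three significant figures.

433 days

For the 1D instantaneous-source solution, setting ∂C/∂t = 0 at fixed x gives v²t² + 2Dt − x² = 0, so t = (√(D² + v²x²) − D)/v².
√(D² + v²x²) = √(0.028² + 0.30² × 130²) = 39.00; v² = 0.09.
t = (39.00 − 0.028)/0.09 = 433 days (vs. the pure-advection estimate x/v = 433 d).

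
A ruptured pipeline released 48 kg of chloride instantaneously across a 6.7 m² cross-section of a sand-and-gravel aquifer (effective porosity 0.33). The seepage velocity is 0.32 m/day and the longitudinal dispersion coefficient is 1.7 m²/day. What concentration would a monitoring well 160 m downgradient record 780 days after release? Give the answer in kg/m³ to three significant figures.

For an instantaneous plane source, C(x,t) = M/(n_e·A·√(4πDt)) · exp(−(x−vt)²/(4Dt)), with n_e·A the pore (flow) area.
Plume center vt = 0.32 × 780 = 249.6 m, so the well at 160 m is 89.6 m upgradient of the peak.
√(4πDt) = 129.1 m, giving peak height M/(n_e·A·√(4πDt)) = 48/(0.33 × 6.7 × 129.1) = 0.1682 kg/m³.
(x−vt)²/(4Dt) = (-89.6)²/(4 × 1.7 × 780) = 1.514; exp(−1.514) = 0.2200.
C = 0.1682 × 0.2200 = 0.0370 kg/m³.

0.0370 kg/m³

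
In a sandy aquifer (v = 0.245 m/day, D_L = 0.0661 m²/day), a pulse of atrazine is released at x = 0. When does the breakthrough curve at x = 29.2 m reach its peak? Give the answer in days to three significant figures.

118 days

For the 1D instantaneous-source solution, setting ∂C/∂t = 0 at fixed x gives v²t² + 2Dt − x² = 0, so t = (√(D² + v²x²) − D)/v².
√(D² + v²x²) = √(0.0661² + 0.245² × 29.2²) = 7.154; v² = 0.060025.
t = (7.154 − 0.0661)/0.060025 = 118 days (vs. the pure-advection estimate x/v = 119 d).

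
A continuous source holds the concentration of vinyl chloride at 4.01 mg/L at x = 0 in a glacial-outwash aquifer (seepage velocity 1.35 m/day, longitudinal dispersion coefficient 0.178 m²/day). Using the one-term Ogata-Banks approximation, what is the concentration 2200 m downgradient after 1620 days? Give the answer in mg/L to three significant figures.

1.18 mg/L

For a continuous step input, C/C₀ ≈ ½·erfc((x−vt)/(2√(Dt))).
vt = 1.35 × 1620 = 2187 m and 2√(Dt) = 2√(0.178 × 1620) = 33.96 m.
Argument (x−vt)/(2√(Dt)) = (2200 − 2187)/33.96 = 0.3828; ½·erfc(0.3828) = 0.2941.
C = 4.01 × 0.2941 = 1.18 mg/L.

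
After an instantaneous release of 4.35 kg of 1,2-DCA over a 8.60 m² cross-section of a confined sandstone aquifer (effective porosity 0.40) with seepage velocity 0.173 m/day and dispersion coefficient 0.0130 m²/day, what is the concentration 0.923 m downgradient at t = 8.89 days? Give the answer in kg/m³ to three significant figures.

0.463 kg/m³

For an instantaneous plane source, C(x,t) = M/(n_e·A·√(4πDt)) · exp(−(x−vt)²/(4Dt)), with n_e·A the pore (flow) area.
Plume center vt = 0.173 × 8.89 = 1.53797 m, so the well at 0.923 m is 0.61497 m upgradient of the peak.
√(4πDt) = 1.205 m, giving peak height M/(n_e·A·√(4πDt)) = 4.35/(0.40 × 8.60 × 1.205) = 1.049 kg/m³.
(x−vt)²/(4Dt) = (-0.61497)²/(4 × 0.0130 × 8.89) = 0.8181; exp(−0.8181) = 0.4413.
C = 1.049 × 0.4413 = 0.463 kg/m³.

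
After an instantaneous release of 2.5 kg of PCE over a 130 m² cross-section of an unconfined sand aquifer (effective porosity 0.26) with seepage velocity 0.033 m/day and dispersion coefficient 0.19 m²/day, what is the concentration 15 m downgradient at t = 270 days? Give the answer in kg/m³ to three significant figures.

0.00243 kg/m³

For an instantaneous plane source, C(x,t) = M/(n_e·A·√(4πDt)) · exp(−(x−vt)²/(4Dt)), with n_e·A the pore (flow) area.
Plume center vt = 0.033 × 270 = 8.91 m, so the well at 15 m is 6.09 m downgradient of the peak.
√(4πDt) = 25.39 m, giving peak height M/(n_e·A·√(4πDt)) = 2.5/(0.26 × 130 × 25.39) = 0.002913 kg/m³.
(x−vt)²/(4Dt) = (6.09)²/(4 × 0.19 × 270) = 0.1807; exp(−0.1807) = 0.8347.
C = 0.002913 × 0.8347 = 0.00243 kg/m³.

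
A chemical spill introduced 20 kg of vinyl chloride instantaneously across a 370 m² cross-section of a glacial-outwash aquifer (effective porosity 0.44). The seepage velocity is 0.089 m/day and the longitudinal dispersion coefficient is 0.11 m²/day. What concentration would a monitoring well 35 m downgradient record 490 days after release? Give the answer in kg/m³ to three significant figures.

For an instantaneous plane source, C(x,t) = M/(n_e·A·√(4πDt)) · exp(−(x−vt)²/(4Dt)), with n_e·A the pore (flow) area.
Plume center vt = 0.089 × 490 = 43.61 m, so the well at 35 m is 8.61 m upgradient of the peak.
√(4πDt) = 26.03 m, giving peak height M/(n_e·A·√(4πDt)) = 20/(0.44 × 370 × 26.03) = 0.004720 kg/m³.
(x−vt)²/(4Dt) = (-8.61)²/(4 × 0.11 × 490) = 0.3438; exp(−0.3438) = 0.7091.
C = 0.004720 × 0.7091 = 0.00335 kg/m³.

0.00335 kg/m³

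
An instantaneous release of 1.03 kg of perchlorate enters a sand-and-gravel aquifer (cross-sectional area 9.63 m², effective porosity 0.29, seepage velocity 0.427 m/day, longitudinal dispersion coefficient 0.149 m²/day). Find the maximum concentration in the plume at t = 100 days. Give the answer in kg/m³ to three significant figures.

0.0270 kg/m³

The peak of an instantaneous 1D plume sits at x = vt; there the Gaussian factor is 1 and C_max = M/(n_e·A·√(4πDt)), where n_e·A is the pore area the mass is dissolved in.
√(4πDt) = √(4π × 0.149 × 100) = 13.68 m, so C_max = 1.03/(0.29 × 9.63 × 13.68) = 0.0270 kg/m³.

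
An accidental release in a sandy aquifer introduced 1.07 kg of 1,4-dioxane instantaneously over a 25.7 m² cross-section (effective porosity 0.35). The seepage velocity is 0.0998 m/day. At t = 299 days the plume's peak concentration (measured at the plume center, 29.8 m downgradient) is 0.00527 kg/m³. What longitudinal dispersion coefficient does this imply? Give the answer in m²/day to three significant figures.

At the plume center C_max = M/(n_e·A·√(4πDt)), so D = M²/(4πt·(n_e·A·C_max)²).
n_e·A·C_max = 0.35 × 25.7 × 0.00527 = 0.04740 kg/m.
D = 1.07²/(4π × 299 × 0.04740²) = 0.136 m²/day.

0.136 m²/day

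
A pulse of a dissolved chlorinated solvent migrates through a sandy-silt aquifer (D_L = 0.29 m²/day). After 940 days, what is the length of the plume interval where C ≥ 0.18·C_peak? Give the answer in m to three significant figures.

86.5 m

The plume is Gaussian with σ = √(2Dt) = √(2 × 0.29 × 940) = 23.35 m.
C/C_peak = exp(−Δx²/(2σ²)) = 0.18 ⇒ Δx = σ·√(−2 ln 0.18) = 23.35 × 1.852 = 43.24 m.
Width = 2Δx = 86.5 m.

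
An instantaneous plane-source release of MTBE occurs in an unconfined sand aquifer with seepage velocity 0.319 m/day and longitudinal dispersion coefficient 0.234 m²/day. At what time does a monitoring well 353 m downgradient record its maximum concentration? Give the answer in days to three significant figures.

1100 days

For the 1D instantaneous-source solution, setting ∂C/∂t = 0 at fixed x gives v²t² + 2Dt − x² = 0, so t = (√(D² + v²x²) − D)/v².
√(D² + v²x²) = √(0.234² + 0.319² × 353²) = 112.6; v² = 0.101761.
t = (112.6 − 0.234)/0.101761 = 1100 days (vs. the pure-advection estimate x/v = 1110 d).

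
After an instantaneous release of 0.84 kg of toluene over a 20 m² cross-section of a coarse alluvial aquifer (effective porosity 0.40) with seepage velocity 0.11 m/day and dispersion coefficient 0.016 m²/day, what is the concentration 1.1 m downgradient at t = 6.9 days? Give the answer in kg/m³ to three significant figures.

0.0685 kg/m³

For an instantaneous plane source, C(x,t) = M/(n_e·A·√(4πDt)) · exp(−(x−vt)²/(4Dt)), with n_e·A the pore (flow) area.
Plume center vt = 0.11 × 6.9 = 0.759 m, so the well at 1.1 m is 0.341 m downgradient of the peak.
√(4πDt) = 1.178 m, giving peak height M/(n_e·A·√(4πDt)) = 0.84/(0.40 × 20 × 1.178) = 0.08913 kg/m³.
(x−vt)²/(4Dt) = (0.341)²/(4 × 0.016 × 6.9) = 0.2633; exp(−0.2633) = 0.7685.
C = 0.08913 × 0.7685 = 0.0685 kg/m³.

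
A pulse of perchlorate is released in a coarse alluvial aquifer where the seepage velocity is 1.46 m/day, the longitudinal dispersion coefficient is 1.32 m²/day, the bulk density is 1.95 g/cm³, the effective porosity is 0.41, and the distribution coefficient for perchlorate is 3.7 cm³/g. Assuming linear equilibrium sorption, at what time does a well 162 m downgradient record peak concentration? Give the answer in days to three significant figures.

2050 days

Retardation factor R = 1 + ρ_b·K_d/n = 1 + 1.95 × 3.7/0.41 = 18.60.
Sorption retards both mechanisms: v_R = v/R = 0.07849 m/day, D_R = D/R = 0.07097 m²/day.
Peak time from v_R²t² + 2D_R t − x² = 0: t = (√(D_R² + v_R²x²) − D_R)/v_R².
√(D_R² + v_R²x²) = √(0.07097² + 0.07849² × 162²) = 12.72; v_R² = 0.006161.
t = (12.72 − 0.07097)/0.006161 = 2050 days.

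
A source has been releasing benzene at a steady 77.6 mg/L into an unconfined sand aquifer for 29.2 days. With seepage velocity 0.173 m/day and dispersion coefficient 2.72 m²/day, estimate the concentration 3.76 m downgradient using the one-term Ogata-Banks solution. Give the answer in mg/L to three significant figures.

42.0 mg/L

For a continuous step input, C/C₀ ≈ ½·erfc((x−vt)/(2√(Dt))).
vt = 0.173 × 29.2 = 5.0516 m and 2√(Dt) = 2√(2.72 × 29.2) = 17.82 m.
Argument (x−vt)/(2√(Dt)) = (3.76 − 5.0516)/17.82 = -0.07248; ½·erfc(-0.07248) = 0.5408.
C = 77.6 × 0.5408 = 42.0 mg/L.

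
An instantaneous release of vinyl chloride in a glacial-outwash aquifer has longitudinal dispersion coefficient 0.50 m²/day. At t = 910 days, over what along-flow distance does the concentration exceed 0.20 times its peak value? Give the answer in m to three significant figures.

The plume is Gaussian with σ = √(2Dt) = √(2 × 0.50 × 910) = 30.17 m.
C/C_peak = exp(−Δx²/(2σ²)) = 0.20 ⇒ Δx = σ·√(−2 ln 0.20) = 30.17 × 1.794 = 54.12 m.
Width = 2Δx = 108 m.

108 m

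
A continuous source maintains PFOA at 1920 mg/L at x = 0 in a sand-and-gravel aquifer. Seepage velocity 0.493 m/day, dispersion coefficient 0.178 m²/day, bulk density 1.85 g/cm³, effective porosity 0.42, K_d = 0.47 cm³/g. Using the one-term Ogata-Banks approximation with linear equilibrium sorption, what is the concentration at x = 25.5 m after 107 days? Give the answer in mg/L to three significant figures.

Retardation factor R = 1 + ρ_b·K_d/n = 1 + 1.85 × 0.47/0.42 = 3.070.
Sorption retards both mechanisms: v_R = v/R = 0.1606 m/day, D_R = D/R = 0.05798 m²/day.
v_R·t = 0.1606 × 107 = 17.1842 m; 2√(D_R t) = 4.982 m; argument = (25.5 − 17.1842)/4.982 = 1.669.
C = C₀ × ½·erfc(1.669) = 1920 × 0.009130 = 17.5 mg/L.

17.5 mg/L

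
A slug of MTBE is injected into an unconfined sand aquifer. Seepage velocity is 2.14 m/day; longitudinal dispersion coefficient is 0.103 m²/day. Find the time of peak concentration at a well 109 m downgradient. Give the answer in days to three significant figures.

50.9 days

For the 1D instantaneous-source solution, setting ∂C/∂t = 0 at fixed x gives v²t² + 2Dt − x² = 0, so t = (√(D² + v²x²) − D)/v².
√(D² + v²x²) = √(0.103² + 2.14² × 109²) = 233.3; v² = 4.5796.
t = (233.3 − 0.103)/4.5796 = 50.9 days (vs. the pure-advection estimate x/v = 50.9 d).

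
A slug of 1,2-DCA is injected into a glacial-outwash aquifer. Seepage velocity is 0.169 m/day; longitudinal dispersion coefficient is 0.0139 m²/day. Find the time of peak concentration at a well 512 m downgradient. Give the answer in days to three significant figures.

3030 days

For the 1D instantaneous-source solution, setting ∂C/∂t = 0 at fixed x gives v²t² + 2Dt − x² = 0, so t = (√(D² + v²x²) − D)/v².
√(D² + v²x²) = √(0.0139² + 0.169² × 512²) = 86.53; v² = 0.028561.
t = (86.53 − 0.0139)/0.028561 = 3030 days (vs. the pure-advection estimate x/v = 3030 d).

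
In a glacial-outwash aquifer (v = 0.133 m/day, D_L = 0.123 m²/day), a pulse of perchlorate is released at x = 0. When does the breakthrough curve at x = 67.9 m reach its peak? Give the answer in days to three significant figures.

504 days

For the 1D instantaneous-source solution, setting ∂C/∂t = 0 at fixed x gives v²t² + 2Dt − x² = 0, so t = (√(D² + v²x²) − D)/v².
√(D² + v²x²) = √(0.123² + 0.133² × 67.9²) = 9.032; v² = 0.017689.
t = (9.032 − 0.123)/0.017689 = 504 days (vs. the pure-advection estimate x/v = 511 d).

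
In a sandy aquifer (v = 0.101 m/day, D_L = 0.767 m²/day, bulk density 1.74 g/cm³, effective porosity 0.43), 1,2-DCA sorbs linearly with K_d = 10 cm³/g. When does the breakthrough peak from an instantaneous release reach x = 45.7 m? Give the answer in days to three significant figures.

15900 days

Retardation factor R = 1 + ρ_b·K_d/n = 1 + 1.74 × 10/0.43 = 41.47.
Sorption retards both mechanisms: v_R = v/R = 0.002435 m/day, D_R = D/R = 0.01850 m²/day.
Peak time from v_R²t² + 2D_R t − x² = 0: t = (√(D_R² + v_R²x²) − D_R)/v_R².
√(D_R² + v_R²x²) = √(0.01850² + 0.002435² × 45.7²) = 0.1128; v_R² = 5.929e-06.
t = (0.1128 − 0.01850)/5.929e-06 = 15900 days.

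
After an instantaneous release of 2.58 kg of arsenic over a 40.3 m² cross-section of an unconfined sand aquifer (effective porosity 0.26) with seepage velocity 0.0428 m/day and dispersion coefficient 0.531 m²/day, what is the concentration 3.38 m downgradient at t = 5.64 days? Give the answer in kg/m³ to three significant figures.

0.0176 kg/m³

For an instantaneous plane source, C(x,t) = M/(n_e·A·√(4πDt)) · exp(−(x−vt)²/(4Dt)), with n_e·A the pore (flow) area.
Plume center vt = 0.0428 × 5.64 = 0.241392 m, so the well at 3.38 m is 3.138608 m downgradient of the peak.
√(4πDt) = 6.135 m, giving peak height M/(n_e·A·√(4πDt)) = 2.58/(0.26 × 40.3 × 6.135) = 0.04014 kg/m³.
(x−vt)²/(4Dt) = (3.138608)²/(4 × 0.531 × 5.64) = 0.8223; exp(−0.8223) = 0.4394.
C = 0.04014 × 0.4394 = 0.0176 kg/m³.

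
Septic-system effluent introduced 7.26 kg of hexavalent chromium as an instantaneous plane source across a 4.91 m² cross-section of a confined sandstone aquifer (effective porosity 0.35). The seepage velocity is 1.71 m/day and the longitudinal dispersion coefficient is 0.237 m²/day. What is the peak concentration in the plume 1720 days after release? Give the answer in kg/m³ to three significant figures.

0.0590 kg/m³

The peak of an instantaneous 1D plume sits at x = vt; there the Gaussian factor is 1 and C_max = M/(n_e·A·√(4πDt)), where n_e·A is the pore area the mass is dissolved in.
√(4πDt) = √(4π × 0.237 × 1720) = 71.57 m, so C_max = 7.26/(0.35 × 4.91 × 71.57) = 0.0590 kg/m³.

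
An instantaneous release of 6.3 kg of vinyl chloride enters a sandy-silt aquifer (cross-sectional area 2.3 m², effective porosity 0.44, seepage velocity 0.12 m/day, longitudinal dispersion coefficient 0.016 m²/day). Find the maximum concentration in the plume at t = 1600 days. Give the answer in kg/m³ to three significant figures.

0.347 kg/m³

The peak of an instantaneous 1D plume sits at x = vt; there the Gaussian factor is 1 and C_max = M/(n_e·A·√(4πDt)), where n_e·A is the pore area the mass is dissolved in.
√(4πDt) = √(4π × 0.016 × 1600) = 17.94 m, so C_max = 6.3/(0.44 × 2.3 × 17.94) = 0.347 kg/m³.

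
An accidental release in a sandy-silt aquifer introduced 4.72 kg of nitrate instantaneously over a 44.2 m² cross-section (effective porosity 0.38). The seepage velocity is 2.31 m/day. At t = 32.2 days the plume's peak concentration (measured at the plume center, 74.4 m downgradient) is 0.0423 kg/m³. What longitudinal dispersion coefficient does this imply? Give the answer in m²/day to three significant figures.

0.109 m²/day

At the plume center C_max = M/(n_e·A·√(4πDt)), so D = M²/(4πt·(n_e·A·C_max)²).
n_e·A·C_max = 0.38 × 44.2 × 0.0423 = 0.7105 kg/m.
D = 4.72²/(4π × 32.2 × 0.7105²) = 0.109 m²/day.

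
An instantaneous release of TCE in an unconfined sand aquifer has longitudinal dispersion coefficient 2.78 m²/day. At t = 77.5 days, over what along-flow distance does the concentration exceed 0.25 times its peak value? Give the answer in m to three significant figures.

The plume is Gaussian with σ = √(2Dt) = √(2 × 2.78 × 77.5) = 20.76 m.
C/C_peak = exp(−Δx²/(2σ²)) = 0.25 ⇒ Δx = σ·√(−2 ln 0.25) = 20.76 × 1.665 = 34.57 m.
Width = 2Δx = 69.1 m.

69.1 m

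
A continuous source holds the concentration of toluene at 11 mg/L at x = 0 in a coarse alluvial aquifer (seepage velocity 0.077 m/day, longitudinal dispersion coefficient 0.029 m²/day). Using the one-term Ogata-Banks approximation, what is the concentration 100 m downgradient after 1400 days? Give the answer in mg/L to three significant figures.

8.87 mg/L

For a continuous step input, C/C₀ ≈ ½·erfc((x−vt)/(2√(Dt))).
vt = 0.077 × 1400 = 107.8 m and 2√(Dt) = 2√(0.029 × 1400) = 12.74 m.
Argument (x−vt)/(2√(Dt)) = (100 − 107.8)/12.74 = -0.6122; ½·erfc(-0.6122) = 0.8067.
C = 11 × 0.8067 = 8.87 mg/L.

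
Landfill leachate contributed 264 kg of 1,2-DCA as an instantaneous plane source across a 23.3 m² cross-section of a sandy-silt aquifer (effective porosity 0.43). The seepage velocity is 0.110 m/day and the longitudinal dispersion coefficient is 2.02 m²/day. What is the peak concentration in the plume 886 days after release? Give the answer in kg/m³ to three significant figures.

The peak of an instantaneous 1D plume sits at x = vt; there the Gaussian factor is 1 and C_max = M/(n_e·A·√(4πDt)), where n_e·A is the pore area the mass is dissolved in.
√(4πDt) = √(4π × 2.02 × 886) = 150.0 m, so C_max = 264/(0.43 × 23.3 × 150.0) = 0.176 kg/m³.

0.176 kg/m³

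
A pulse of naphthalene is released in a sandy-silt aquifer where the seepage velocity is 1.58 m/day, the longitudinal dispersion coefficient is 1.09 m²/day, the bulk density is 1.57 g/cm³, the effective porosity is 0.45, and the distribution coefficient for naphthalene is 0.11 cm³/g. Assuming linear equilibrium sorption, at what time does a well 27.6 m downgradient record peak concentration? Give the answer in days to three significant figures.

23.6 days

Retardation factor R = 1 + ρ_b·K_d/n = 1 + 1.57 × 0.11/0.45 = 1.384.
Sorption retards both mechanisms: v_R = v/R = 1.142 m/day, D_R = D/R = 0.7876 m²/day.
Peak time from v_R²t² + 2D_R t − x² = 0: t = (√(D_R² + v_R²x²) − D_R)/v_R².
√(D_R² + v_R²x²) = √(0.7876² + 1.142² × 27.6²) = 31.53; v_R² = 1.304.
t = (31.53 − 0.7876)/1.304 = 23.6 days.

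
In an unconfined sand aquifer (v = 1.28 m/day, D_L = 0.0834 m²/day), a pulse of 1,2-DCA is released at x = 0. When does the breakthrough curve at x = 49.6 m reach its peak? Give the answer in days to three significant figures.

For the 1D instantaneous-source solution, setting ∂C/∂t = 0 at fixed x gives v²t² + 2Dt − x² = 0, so t = (√(D² + v²x²) − D)/v².
√(D² + v²x²) = √(0.0834² + 1.28² × 49.6²) = 63.49; v² = 1.6384.
t = (63.49 − 0.0834)/1.6384 = 38.7 days (vs. the pure-advection estimate x/v = 38.8 d).

38.7 days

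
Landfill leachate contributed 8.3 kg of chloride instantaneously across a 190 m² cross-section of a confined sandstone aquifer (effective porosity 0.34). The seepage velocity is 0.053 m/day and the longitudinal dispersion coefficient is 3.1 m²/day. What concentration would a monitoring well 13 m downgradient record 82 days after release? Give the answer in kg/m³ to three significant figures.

For an instantaneous plane source, C(x,t) = M/(n_e·A·√(4πDt)) · exp(−(x−vt)²/(4Dt)), with n_e·A the pore (flow) area.
Plume center vt = 0.053 × 82 = 4.346 m, so the well at 13 m is 8.654 m downgradient of the peak.
√(4πDt) = 56.52 m, giving peak height M/(n_e·A·√(4πDt)) = 8.3/(0.34 × 190 × 56.52) = 0.002273 kg/m³.
(x−vt)²/(4Dt) = (8.654)²/(4 × 3.1 × 82) = 0.07365; exp(−0.07365) = 0.9290.
C = 0.002273 × 0.9290 = 0.00211 kg/m³.

0.00211 kg/m³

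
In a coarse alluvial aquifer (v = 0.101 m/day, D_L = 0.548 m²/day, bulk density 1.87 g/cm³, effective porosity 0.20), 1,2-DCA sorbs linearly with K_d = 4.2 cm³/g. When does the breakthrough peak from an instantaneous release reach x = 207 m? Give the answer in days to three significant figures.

Retardation factor R = 1 + ρ_b·K_d/n = 1 + 1.87 × 4.2/0.20 = 40.27.
Sorption retards both mechanisms: v_R = v/R = 0.002508 m/day, D_R = D/R = 0.01361 m²/day.
Peak time from v_R²t² + 2D_R t − x² = 0: t = (√(D_R² + v_R²x²) − D_R)/v_R².
√(D_R² + v_R²x²) = √(0.01361² + 0.002508² × 207²) = 0.5193; v_R² = 6.290e-06.
t = (0.5193 − 0.01361)/6.290e-06 = 80400 days.

80400 days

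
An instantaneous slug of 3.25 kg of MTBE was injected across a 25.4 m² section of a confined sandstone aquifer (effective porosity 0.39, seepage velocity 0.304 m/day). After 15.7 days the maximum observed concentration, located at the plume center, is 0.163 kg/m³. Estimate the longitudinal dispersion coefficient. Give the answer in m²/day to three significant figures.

At the plume center C_max = M/(n_e·A·√(4πDt)), so D = M²/(4πt·(n_e·A·C_max)²).
n_e·A·C_max = 0.39 × 25.4 × 0.163 = 1.615 kg/m.
D = 3.25²/(4π × 15.7 × 1.615²) = 0.0205 m²/day.

0.0205 m²/day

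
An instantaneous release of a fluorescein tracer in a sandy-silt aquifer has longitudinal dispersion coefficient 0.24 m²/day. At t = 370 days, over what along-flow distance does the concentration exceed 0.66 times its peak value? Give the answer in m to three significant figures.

The plume is Gaussian with σ = √(2Dt) = √(2 × 0.24 × 370) = 13.33 m.
C/C_peak = exp(−Δx²/(2σ²)) = 0.66 ⇒ Δx = σ·√(−2 ln 0.66) = 13.33 × 0.9116 = 12.15 m.
Width = 2Δx = 24.3 m.

24.3 m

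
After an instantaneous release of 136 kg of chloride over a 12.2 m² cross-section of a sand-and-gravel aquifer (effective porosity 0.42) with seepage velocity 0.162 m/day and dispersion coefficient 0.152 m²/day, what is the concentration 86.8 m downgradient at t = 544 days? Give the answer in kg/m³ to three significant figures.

0.819 kg/m³

For an instantaneous plane source, C(x,t) = M/(n_e·A·√(4πDt)) · exp(−(x−vt)²/(4Dt)), with n_e·A the pore (flow) area.
Plume center vt = 0.162 × 544 = 88.128 m, so the well at 86.8 m is 1.328 m upgradient of the peak.
√(4πDt) = 32.23 m, giving peak height M/(n_e·A·√(4πDt)) = 136/(0.42 × 12.2 × 32.23) = 0.8235 kg/m³.
(x−vt)²/(4Dt) = (-1.328)²/(4 × 0.152 × 544) = 0.005332; exp(−0.005332) = 0.9947.
C = 0.8235 × 0.9947 = 0.819 kg/m³.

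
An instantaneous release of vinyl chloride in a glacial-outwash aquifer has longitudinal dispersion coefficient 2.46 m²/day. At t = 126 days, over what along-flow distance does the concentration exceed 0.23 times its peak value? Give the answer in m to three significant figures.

The plume is Gaussian with σ = √(2Dt) = √(2 × 2.46 × 126) = 24.90 m.
C/C_peak = exp(−Δx²/(2σ²)) = 0.23 ⇒ Δx = σ·√(−2 ln 0.23) = 24.90 × 1.714 = 42.68 m.
Width = 2Δx = 85.4 m.

85.4 m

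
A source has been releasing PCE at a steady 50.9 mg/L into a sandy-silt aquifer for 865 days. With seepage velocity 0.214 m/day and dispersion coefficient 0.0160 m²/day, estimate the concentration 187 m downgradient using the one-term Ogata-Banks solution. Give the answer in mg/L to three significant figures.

18.3 mg/L

For a continuous step input, C/C₀ ≈ ½·erfc((x−vt)/(2√(Dt))).
vt = 0.214 × 865 = 185.11 m and 2√(Dt) = 2√(0.0160 × 865) = 7.440 m.
Argument (x−vt)/(2√(Dt)) = (187 − 185.11)/7.440 = 0.2540; ½·erfc(0.2540) = 0.3597.
C = 50.9 × 0.3597 = 18.3 mg/L.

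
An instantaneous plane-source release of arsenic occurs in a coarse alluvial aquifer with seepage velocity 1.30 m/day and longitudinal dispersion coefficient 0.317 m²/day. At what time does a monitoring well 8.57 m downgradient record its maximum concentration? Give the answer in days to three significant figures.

6.41 days

For the 1D instantaneous-source solution, setting ∂C/∂t = 0 at fixed x gives v²t² + 2Dt − x² = 0, so t = (√(D² + v²x²) − D)/v².
√(D² + v²x²) = √(0.317² + 1.30² × 8.57²) = 11.15; v² = 1.69.
t = (11.15 − 0.317)/1.69 = 6.41 days (vs. the pure-advection estimate x/v = 6.59 d).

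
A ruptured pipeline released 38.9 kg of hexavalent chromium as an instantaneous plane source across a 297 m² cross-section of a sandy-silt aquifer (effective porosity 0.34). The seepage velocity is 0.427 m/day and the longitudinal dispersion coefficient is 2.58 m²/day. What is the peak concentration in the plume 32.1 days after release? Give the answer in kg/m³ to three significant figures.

0.0119 kg/m³

The peak of an instantaneous 1D plume sits at x = vt; there the Gaussian factor is 1 and C_max = M/(n_e·A·√(4πDt)), where n_e·A is the pore area the mass is dissolved in.
√(4πDt) = √(4π × 2.58 × 32.1) = 32.26 m, so C_max = 38.9/(0.34 × 297 × 32.26) = 0.0119 kg/m³.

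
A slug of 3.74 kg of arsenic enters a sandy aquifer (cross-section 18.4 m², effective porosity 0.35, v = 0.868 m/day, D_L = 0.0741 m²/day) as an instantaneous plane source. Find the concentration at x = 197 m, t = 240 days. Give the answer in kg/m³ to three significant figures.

For an instantaneous plane source, C(x,t) = M/(n_e·A·√(4πDt)) · exp(−(x−vt)²/(4Dt)), with n_e·A the pore (flow) area.
Plume center vt = 0.868 × 240 = 208.32 m, so the well at 197 m is 11.32 m upgradient of the peak.
√(4πDt) = 14.95 m, giving peak height M/(n_e·A·√(4πDt)) = 3.74/(0.35 × 18.4 × 14.95) = 0.03885 kg/m³.
(x−vt)²/(4Dt) = (-11.32)²/(4 × 0.0741 × 240) = 1.801; exp(−1.801) = 0.1651.
C = 0.03885 × 0.1651 = 0.00641 kg/m³.

0.00641 kg/m³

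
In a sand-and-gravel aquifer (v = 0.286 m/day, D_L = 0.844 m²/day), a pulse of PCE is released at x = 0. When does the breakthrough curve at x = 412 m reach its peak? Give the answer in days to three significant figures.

1430 days

For the 1D instantaneous-source solution, setting ∂C/∂t = 0 at fixed x gives v²t² + 2Dt − x² = 0, so t = (√(D² + v²x²) − D)/v².
√(D² + v²x²) = √(0.844² + 0.286² × 412²) = 117.8; v² = 0.081796.
t = (117.8 − 0.844)/0.081796 = 1430 days (vs. the pure-advection estimate x/v = 1440 d).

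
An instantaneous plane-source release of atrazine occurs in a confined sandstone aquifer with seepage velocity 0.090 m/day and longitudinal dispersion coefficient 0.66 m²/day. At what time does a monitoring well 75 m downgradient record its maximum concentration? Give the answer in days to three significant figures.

For the 1D instantaneous-source solution, setting ∂C/∂t = 0 at fixed x gives v²t² + 2Dt − x² = 0, so t = (√(D² + v²x²) − D)/v².
√(D² + v²x²) = √(0.66² + 0.090² × 75²) = 6.782; v² = 0.0081.
t = (6.782 − 0.66)/0.0081 = 756 days (vs. the pure-advection estimate x/v = 833 d).

756 days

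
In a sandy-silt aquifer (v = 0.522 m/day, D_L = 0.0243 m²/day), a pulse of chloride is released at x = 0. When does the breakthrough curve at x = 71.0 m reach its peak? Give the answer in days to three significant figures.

136 days

For the 1D instantaneous-source solution, setting ∂C/∂t = 0 at fixed x gives v²t² + 2Dt − x² = 0, so t = (√(D² + v²x²) − D)/v².
√(D² + v²x²) = √(0.0243² + 0.522² × 71.0²) = 37.06; v² = 0.272484.
t = (37.06 − 0.0243)/0.272484 = 136 days (vs. the pure-advection estimate x/v = 136 d).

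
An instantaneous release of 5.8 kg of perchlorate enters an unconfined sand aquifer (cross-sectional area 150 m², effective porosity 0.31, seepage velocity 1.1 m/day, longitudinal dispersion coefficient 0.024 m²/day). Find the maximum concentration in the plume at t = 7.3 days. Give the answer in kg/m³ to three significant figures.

0.0841 kg/m³

The peak of an instantaneous 1D plume sits at x = vt; there the Gaussian factor is 1 and C_max = M/(n_e·A·√(4πDt)), where n_e·A is the pore area the mass is dissolved in.
√(4πDt) = √(4π × 0.024 × 7.3) = 1.484 m, so C_max = 5.8/(0.31 × 150 × 1.484) = 0.0841 kg/m³.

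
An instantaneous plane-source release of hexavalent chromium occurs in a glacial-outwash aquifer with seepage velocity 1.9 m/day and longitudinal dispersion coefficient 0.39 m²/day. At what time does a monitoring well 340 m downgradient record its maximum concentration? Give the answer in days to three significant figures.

For the 1D instantaneous-source solution, setting ∂C/∂t = 0 at fixed x gives v²t² + 2Dt − x² = 0, so t = (√(D² + v²x²) − D)/v².
√(D² + v²x²) = √(0.39² + 1.9² × 340²) = 646.0; v² = 3.61.
t = (646.0 − 0.39)/3.61 = 179 days (vs. the pure-advection estimate x/v = 179 d).

179 days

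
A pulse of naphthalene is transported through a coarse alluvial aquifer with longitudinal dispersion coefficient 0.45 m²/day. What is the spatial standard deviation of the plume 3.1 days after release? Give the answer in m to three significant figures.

Dispersive spreading gives a Gaussian with σ² = 2Dt; advection only shifts the center.
σ = √(2 × 0.45 × 3.1) = 1.67 m.

1.67 m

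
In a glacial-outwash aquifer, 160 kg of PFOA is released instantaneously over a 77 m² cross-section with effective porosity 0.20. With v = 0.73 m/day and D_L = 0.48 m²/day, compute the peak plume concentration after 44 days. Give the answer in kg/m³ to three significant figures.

0.638 kg/m³

The peak of an instantaneous 1D plume sits at x = vt; there the Gaussian factor is 1 and C_max = M/(n_e·A·√(4πDt)), where n_e·A is the pore area the mass is dissolved in.
√(4πDt) = √(4π × 0.48 × 44) = 16.29 m, so C_max = 160/(0.20 × 77 × 16.29) = 0.638 kg/m³.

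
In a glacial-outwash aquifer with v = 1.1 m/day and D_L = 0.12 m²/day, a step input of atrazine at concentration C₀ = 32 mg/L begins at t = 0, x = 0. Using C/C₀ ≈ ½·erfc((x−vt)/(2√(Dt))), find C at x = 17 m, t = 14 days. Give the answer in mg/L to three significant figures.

For a continuous step input, C/C₀ ≈ ½·erfc((x−vt)/(2√(Dt))).
vt = 1.1 × 14 = 15.4 m and 2√(Dt) = 2√(0.12 × 14) = 2.592 m.
Argument (x−vt)/(2√(Dt)) = (17 − 15.4)/2.592 = 0.6173; ½·erfc(0.6173) = 0.1913.
C = 32 × 0.1913 = 6.12 mg/L.

6.12 mg/L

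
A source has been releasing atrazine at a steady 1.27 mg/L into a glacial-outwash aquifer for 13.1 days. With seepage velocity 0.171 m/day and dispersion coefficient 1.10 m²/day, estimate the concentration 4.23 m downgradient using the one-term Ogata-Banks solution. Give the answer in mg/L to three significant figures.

0.451 mg/L

For a continuous step input, C/C₀ ≈ ½·erfc((x−vt)/(2√(Dt))).
vt = 0.171 × 13.1 = 2.2401 m and 2√(Dt) = 2√(1.10 × 13.1) = 7.592 m.
Argument (x−vt)/(2√(Dt)) = (4.23 − 2.2401)/7.592 = 0.2621; ½·erfc(0.2621) = 0.3554.
C = 1.27 × 0.3554 = 0.451 mg/L.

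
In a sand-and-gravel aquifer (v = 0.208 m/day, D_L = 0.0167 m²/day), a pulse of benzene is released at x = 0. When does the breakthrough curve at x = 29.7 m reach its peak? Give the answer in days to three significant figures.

142 days

For the 1D instantaneous-source solution, setting ∂C/∂t = 0 at fixed x gives v²t² + 2Dt − x² = 0, so t = (√(D² + v²x²) − D)/v².
√(D² + v²x²) = √(0.0167² + 0.208² × 29.7²) = 6.178; v² = 0.043264.
t = (6.178 − 0.0167)/0.043264 = 142 days (vs. the pure-advection estimate x/v = 143 d).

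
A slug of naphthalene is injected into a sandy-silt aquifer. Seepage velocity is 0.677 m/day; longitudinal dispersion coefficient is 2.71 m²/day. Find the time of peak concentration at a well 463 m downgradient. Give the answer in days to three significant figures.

678 days

For the 1D instantaneous-source solution, setting ∂C/∂t = 0 at fixed x gives v²t² + 2Dt − x² = 0, so t = (√(D² + v²x²) − D)/v².
√(D² + v²x²) = √(2.71² + 0.677² × 463²) = 313.5; v² = 0.458329.
t = (313.5 − 2.71)/0.458329 = 678 days (vs. the pure-advection estimate x/v = 684 d).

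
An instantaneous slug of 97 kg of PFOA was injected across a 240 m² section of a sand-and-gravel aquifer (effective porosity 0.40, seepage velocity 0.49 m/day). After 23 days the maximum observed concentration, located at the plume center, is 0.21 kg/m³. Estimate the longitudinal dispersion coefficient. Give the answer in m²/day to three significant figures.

0.0801 m²/day

At the plume center C_max = M/(n_e·A·√(4πDt)), so D = M²/(4πt·(n_e·A·C_max)²).
n_e·A·C_max = 0.40 × 240 × 0.21 = 20.16 kg/m.
D = 97²/(4π × 23 × 20.16²) = 0.0801 m²/day.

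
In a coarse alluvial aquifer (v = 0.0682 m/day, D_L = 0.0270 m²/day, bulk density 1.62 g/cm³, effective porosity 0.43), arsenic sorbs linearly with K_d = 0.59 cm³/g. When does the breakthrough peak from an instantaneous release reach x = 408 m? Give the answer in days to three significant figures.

19300 days

Retardation factor R = 1 + ρ_b·K_d/n = 1 + 1.62 × 0.59/0.43 = 3.223.
Sorption retards both mechanisms: v_R = v/R = 0.02116 m/day, D_R = D/R = 0.008377 m²/day.
Peak time from v_R²t² + 2D_R t − x² = 0: t = (√(D_R² + v_R²x²) − D_R)/v_R².
√(D_R² + v_R²x²) = √(0.008377² + 0.02116² × 408²) = 8.633; v_R² = 0.0004477.
t = (8.633 − 0.008377)/0.0004477 = 19300 days.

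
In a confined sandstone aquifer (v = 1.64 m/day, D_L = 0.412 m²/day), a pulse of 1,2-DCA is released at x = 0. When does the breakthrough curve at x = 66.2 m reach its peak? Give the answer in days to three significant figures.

40.2 days

For the 1D instantaneous-source solution, setting ∂C/∂t = 0 at fixed x gives v²t² + 2Dt − x² = 0, so t = (√(D² + v²x²) − D)/v².
√(D² + v²x²) = √(0.412² + 1.64² × 66.2²) = 108.6; v² = 2.6896.
t = (108.6 − 0.412)/2.6896 = 40.2 days (vs. the pure-advection estimate x/v = 40.4 d).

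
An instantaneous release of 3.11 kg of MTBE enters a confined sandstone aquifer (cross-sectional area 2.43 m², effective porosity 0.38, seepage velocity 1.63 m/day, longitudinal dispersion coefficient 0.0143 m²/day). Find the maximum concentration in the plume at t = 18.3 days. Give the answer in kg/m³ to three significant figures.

1.86 kg/m³

The peak of an instantaneous 1D plume sits at x = vt; there the Gaussian factor is 1 and C_max = M/(n_e·A·√(4πDt)), where n_e·A is the pore area the mass is dissolved in.
√(4πDt) = √(4π × 0.0143 × 18.3) = 1.813 m, so C_max = 3.11/(0.38 × 2.43 × 1.813) = 1.86 kg/m³.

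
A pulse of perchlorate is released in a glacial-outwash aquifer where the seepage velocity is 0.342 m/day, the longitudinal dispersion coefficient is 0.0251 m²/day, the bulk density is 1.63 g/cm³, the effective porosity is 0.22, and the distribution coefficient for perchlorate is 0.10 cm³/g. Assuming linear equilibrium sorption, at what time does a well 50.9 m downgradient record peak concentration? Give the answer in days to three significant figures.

259 days

Retardation factor R = 1 + ρ_b·K_d/n = 1 + 1.63 × 0.10/0.22 = 1.741.
Sorption retards both mechanisms: v_R = v/R = 0.1964 m/day, D_R = D/R = 0.01442 m²/day.
Peak time from v_R²t² + 2D_R t − x² = 0: t = (√(D_R² + v_R²x²) − D_R)/v_R².
√(D_R² + v_R²x²) = √(0.01442² + 0.1964² × 50.9²) = 9.997; v_R² = 0.03857.
t = (9.997 − 0.01442)/0.03857 = 259 days.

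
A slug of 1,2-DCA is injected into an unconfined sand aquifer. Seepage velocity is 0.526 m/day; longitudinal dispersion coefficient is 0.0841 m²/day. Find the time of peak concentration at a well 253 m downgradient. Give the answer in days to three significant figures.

481 days

For the 1D instantaneous-source solution, setting ∂C/∂t = 0 at fixed x gives v²t² + 2Dt − x² = 0, so t = (√(D² + v²x²) − D)/v².
√(D² + v²x²) = √(0.0841² + 0.526² × 253²) = 133.1; v² = 0.276676.
t = (133.1 − 0.0841)/0.276676 = 481 days (vs. the pure-advection estimate x/v = 481 d).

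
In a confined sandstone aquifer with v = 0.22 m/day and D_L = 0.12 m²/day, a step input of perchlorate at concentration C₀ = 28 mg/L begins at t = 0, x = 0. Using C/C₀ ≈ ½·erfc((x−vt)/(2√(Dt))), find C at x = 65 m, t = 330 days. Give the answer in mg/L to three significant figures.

For a continuous step input, C/C₀ ≈ ½·erfc((x−vt)/(2√(Dt))).
vt = 0.22 × 330 = 72.6 m and 2√(Dt) = 2√(0.12 × 330) = 12.59 m.
Argument (x−vt)/(2√(Dt)) = (65 − 72.6)/12.59 = -0.6037; ½·erfc(-0.6037) = 0.8034.
C = 28 × 0.8034 = 22.5 mg/L.

22.5 mg/L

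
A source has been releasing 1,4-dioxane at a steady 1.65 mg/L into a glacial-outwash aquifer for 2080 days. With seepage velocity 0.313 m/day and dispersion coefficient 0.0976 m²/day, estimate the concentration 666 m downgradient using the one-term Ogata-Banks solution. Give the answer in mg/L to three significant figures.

For a continuous step input, C/C₀ ≈ ½·erfc((x−vt)/(2√(Dt))).
vt = 0.313 × 2080 = 651.04 m and 2√(Dt) = 2√(0.0976 × 2080) = 28.50 m.
Argument (x−vt)/(2√(Dt)) = (666 − 651.04)/28.50 = 0.5249; ½·erfc(0.5249) = 0.2289.
C = 1.65 × 0.2289 = 0.378 mg/L.

0.378 mg/L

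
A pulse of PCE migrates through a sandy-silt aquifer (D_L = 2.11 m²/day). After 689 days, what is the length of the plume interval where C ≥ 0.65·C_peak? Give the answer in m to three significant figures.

100 m

The plume is Gaussian with σ = √(2Dt) = √(2 × 2.11 × 689) = 53.92 m.
C/C_peak = exp(−Δx²/(2σ²)) = 0.65 ⇒ Δx = σ·√(−2 ln 0.65) = 53.92 × 0.9282 = 50.05 m.
Width = 2Δx = 100 m.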